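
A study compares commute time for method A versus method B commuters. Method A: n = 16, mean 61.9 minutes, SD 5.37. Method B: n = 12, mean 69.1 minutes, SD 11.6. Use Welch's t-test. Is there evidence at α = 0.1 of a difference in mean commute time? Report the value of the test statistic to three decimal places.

Let group 1 = method A, group 2 = method B. H0: μ_1 = μ_2; H1: μ_1 ≠ μ_2 (Welch's two-sample t-test, two-sided).
t = (x̄_1 − x̄_2)/√(s_1²/n_1 + s_2²/n_2) = (61.9 − 69.1)/√(5.37²/16 + 11.6²/12) = -1.996
Welch–Satterthwaite df ≈ 14.54
Two-sided p-value ≈ 0.065
Since p ≈ 0.065 < α = 0.1, reject H0; the evidence is statistically significant.

-1.996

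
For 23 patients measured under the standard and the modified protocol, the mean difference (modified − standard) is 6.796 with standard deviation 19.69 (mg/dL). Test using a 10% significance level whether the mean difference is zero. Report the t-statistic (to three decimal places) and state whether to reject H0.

t = 1.655; fail to reject H0

H0: μ_d = 0; H1: μ_d ≠ 0 (paired t-test on the differences, two-sided).
t = d̄/(s_d/√n) = 6.796/(19.69/√23) = 1.655
df = n − 1 = 22
Two-sided p-value ≈ 0.1121
Since p ≈ 0.1121 > α = 0.1, fail to reject H0; the evidence is not statistically significant.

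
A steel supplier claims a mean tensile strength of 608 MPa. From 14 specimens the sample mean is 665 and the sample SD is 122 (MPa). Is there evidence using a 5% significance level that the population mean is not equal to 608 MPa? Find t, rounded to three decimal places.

1.748

H0: μ = 608; H1: μ ≠ 608 (one-sample t-test, two-sided).
t = (x̄ − μ₀)/(s/√n) = (665 − 608)/(122/√14) = 1.748
df = n − 1 = 13
Two-sided p-value ≈ 0.104
Since p ≈ 0.104 > α = 0.05, fail to reject H0; the data do not provide sufficient evidence against H0.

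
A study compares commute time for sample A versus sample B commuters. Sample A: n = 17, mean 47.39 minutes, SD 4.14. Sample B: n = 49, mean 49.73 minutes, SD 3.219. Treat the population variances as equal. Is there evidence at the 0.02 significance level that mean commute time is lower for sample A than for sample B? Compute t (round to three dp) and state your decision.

Let group 1 = sample A, group 2 = sample B. H0: μ_1 = μ_2; H1: μ_1 < μ_2 (two-sample pooled-variance t-test, left-tailed).
s_p² = [(17−1)·4.14² + (49−1)·3.219²]/(17+49−2) = 12.0564
t = (47.39 − 49.73)/√[12.0564·(1/17 + 1/49)] = -2.394
df = n₁ + n₂ − 2 = 64
p-value = P(T ≤ -2.394) ≈ 0.0098
Since p ≈ 0.0098 < α = 0.02, reject H0; the evidence is statistically significant.

t = -2.394; reject H0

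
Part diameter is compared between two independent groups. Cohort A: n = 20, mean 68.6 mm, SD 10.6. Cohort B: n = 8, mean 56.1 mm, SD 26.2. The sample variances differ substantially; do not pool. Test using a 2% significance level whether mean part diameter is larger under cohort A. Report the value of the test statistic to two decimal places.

1.31

Let group 1 = cohort A, group 2 = cohort B. H0: μ_1 = μ_2; H1: μ_1 > μ_2 (Welch's two-sample t-test, right-tailed).
t = (x̄_1 − x̄_2)/√(s_1²/n_1 + s_2²/n_2) = (68.6 − 56.1)/√(10.6²/20 + 26.2²/8) = 1.31
Welch–Satterthwaite df ≈ 7.93
p-value = P(T ≥ 1.31) ≈ 0.1139
Since p ≈ 0.1139 > α = 0.02, fail to reject H0; the evidence is not statistically significant.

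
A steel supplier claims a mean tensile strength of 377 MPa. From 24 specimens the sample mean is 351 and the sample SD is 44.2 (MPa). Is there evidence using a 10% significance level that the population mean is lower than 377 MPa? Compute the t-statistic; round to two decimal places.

-2.88

H0: μ = 377; H1: μ < 377 (one-sample t-test, left-tailed).
t = (x̄ − μ₀)/(s/√n) = (351 − 377)/(44.2/√24) = -2.88
df = n − 1 = 23
p-value = P(T ≤ -2.88) ≈ 0.0042
Since p ≈ 0.0042 < α = 0.1, reject H0; the data support H1.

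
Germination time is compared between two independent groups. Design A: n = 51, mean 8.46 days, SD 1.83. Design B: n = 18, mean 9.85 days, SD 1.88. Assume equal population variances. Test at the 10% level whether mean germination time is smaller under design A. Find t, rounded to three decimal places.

-2.751

Let group 1 = design A, group 2 = design B. H0: μ_1 = μ_2; H1: μ_1 < μ_2 (two-sample pooled-variance t-test, left-tailed).
s_p² = [(51−1)·1.83² + (18−1)·1.88²]/(51+18−2) = 3.39597
t = (8.46 − 9.85)/√[3.39597·(1/51 + 1/18)] = -2.751
df = n₁ + n₂ − 2 = 67
p-value = P(T ≤ -2.751) ≈ 0.004
Since p ≈ 0.004 < α = 0.1, reject H0; the evidence is statistically significant.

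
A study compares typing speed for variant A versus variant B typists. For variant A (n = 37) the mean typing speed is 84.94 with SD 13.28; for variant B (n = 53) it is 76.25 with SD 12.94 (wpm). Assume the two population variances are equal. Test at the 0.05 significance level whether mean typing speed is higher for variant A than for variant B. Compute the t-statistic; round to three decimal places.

3.101

Let group 1 = variant A, group 2 = variant B. H0: μ_1 = μ_2; H1: μ_1 > μ_2 (two-sample pooled-variance t-test, right-tailed).
s_p² = [(37−1)·13.28² + (53−1)·12.94²]/(37+53−2) = 171.091
t = (84.94 − 76.25)/√[171.091·(1/37 + 1/53)] = 3.101
df = n₁ + n₂ − 2 = 88
p-value = P(T ≥ 3.101) ≈ 0.0013
Since p ≈ 0.0013 < α = 0.05, reject H0; the data support H1.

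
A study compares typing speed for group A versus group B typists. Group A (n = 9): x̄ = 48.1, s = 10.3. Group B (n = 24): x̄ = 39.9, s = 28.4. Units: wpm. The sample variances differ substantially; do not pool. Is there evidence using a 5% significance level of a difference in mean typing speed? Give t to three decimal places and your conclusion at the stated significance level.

Let group 1 = group A, group 2 = group B. H0: μ_1 = μ_2; H1: μ_1 ≠ μ_2 (Welch's two-sample t-test, two-sided).
t = (x̄_1 − x̄_2)/√(s_1²/n_1 + s_2²/n_2) = (48.1 − 39.9)/√(10.3²/9 + 28.4²/24) = 1.217
Welch–Satterthwaite df ≈ 31.00
Two-sided p-value ≈ 0.233
Since p ≈ 0.233 > α = 0.05, fail to reject H0; the evidence is not statistically significant.

t = 1.217; fail to reject H0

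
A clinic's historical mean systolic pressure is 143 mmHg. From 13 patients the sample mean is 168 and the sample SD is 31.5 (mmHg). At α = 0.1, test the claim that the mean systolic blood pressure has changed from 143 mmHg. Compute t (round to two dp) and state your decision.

H0: μ = 143; H1: μ ≠ 143 (one-sample t-test, two-sided).
t = (x̄ − μ₀)/(s/√n) = (168 − 143)/(31.5/√13) = 2.86
df = n − 1 = 12
Two-sided p-value ≈ 0.0143
Since p ≈ 0.0143 < α = 0.1, reject H0; the evidence is statistically significant.

t = 2.86; reject H0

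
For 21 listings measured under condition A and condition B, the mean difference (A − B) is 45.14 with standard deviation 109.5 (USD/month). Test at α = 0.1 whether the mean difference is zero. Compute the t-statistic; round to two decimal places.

1.89

H0: μ_d = 0; H1: μ_d ≠ 0 (paired t-test on the differences, two-sided).
t = d̄/(s_d/√n) = 45.14/(109.5/√21) = 1.89
df = n − 1 = 20
Two-sided p-value ≈ 0.0735
Since p ≈ 0.0735 < α = 0.1, reject H0; the data support H1.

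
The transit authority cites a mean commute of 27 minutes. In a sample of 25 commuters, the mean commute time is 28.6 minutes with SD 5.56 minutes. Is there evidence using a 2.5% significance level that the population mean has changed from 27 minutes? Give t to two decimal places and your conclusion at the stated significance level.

t = 1.44; fail to reject H0

H0: μ = 27; H1: μ ≠ 27 (one-sample t-test, two-sided).
t = (x̄ − μ₀)/(s/√n) = (28.6 − 27)/(5.56/√25) = 1.44
df = n − 1 = 24
Two-sided p-value ≈ 0.163
Since p ≈ 0.163 > α = 0.025, fail to reject H0; the evidence is not statistically significant.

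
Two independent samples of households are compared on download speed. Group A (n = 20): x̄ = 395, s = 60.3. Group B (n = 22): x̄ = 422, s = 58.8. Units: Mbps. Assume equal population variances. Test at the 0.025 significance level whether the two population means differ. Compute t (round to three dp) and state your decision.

Let group 1 = group A, group 2 = group B. H0: μ_1 = μ_2; H1: μ_1 ≠ μ_2 (two-sample pooled-variance t-test, two-sided).
s_p² = [(20−1)·60.3² + (22−1)·58.8²]/(20+22−2) = 3542.3
t = (395 − 422)/√[3542.3·(1/20 + 1/22)] = -1.468
df = n₁ + n₂ − 2 = 40
Two-sided p-value ≈ 0.1498
Since p ≈ 0.1498 > α = 0.025, fail to reject H0; the evidence is not statistically significant.

t = -1.468; fail to reject H0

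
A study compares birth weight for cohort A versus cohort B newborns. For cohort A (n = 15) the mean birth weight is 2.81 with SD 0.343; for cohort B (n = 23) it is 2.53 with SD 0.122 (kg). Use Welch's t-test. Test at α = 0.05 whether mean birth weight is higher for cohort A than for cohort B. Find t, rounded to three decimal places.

Let group 1 = cohort A, group 2 = cohort B. H0: μ_1 = μ_2; H1: μ_1 > μ_2 (Welch's two-sample t-test, right-tailed).
t = (x̄_1 − x̄_2)/√(s_1²/n_1 + s_2²/n_2) = (2.81 − 2.53)/√(0.343²/15 + 0.122²/23) = 3.039
Welch–Satterthwaite df ≈ 16.33
p-value = P(T ≥ 3.039) ≈ 0.0038
Since p ≈ 0.0038 < α = 0.05, reject H0; the data support H1.

3.039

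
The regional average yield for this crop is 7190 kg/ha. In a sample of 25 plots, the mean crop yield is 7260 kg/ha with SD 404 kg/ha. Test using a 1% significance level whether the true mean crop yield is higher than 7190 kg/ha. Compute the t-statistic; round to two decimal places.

0.87

H0: μ = 7190; H1: μ > 7190 (one-sample t-test, right-tailed).
t = (x̄ − μ₀)/(s/√n) = (7260 − 7190)/(404/√25) = 0.87
df = n − 1 = 24
p-value = P(T ≥ 0.87) ≈ 0.197
Since p ≈ 0.197 > α = 0.01, fail to reject H0; the data do not provide sufficient evidence against H0.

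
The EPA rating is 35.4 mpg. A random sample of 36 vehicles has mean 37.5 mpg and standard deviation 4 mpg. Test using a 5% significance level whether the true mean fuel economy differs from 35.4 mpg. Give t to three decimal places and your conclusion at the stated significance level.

H0: μ = 35.4; H1: μ ≠ 35.4 (one-sample t-test, two-sided).
t = (x̄ − μ₀)/(s/√n) = (37.5 − 35.4)/(4/√36) = 3.150
df = n − 1 = 35
Two-sided p-value ≈ 0.0033
Since p ≈ 0.0033 < α = 0.05, reject H0; the data support H1.

t = 3.150; reject H0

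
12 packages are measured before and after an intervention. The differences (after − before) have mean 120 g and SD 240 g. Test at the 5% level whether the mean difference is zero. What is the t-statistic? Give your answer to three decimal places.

1.732

H0: μ_d = 0; H1: μ_d ≠ 0 (paired t-test on the differences, two-sided).
t = d̄/(s_d/√n) = 120/(240/√12) = 1.732
df = n − 1 = 11
Two-sided p-value ≈ 0.1112
Since p ≈ 0.1112 > α = 0.05, fail to reject H0; the evidence is not statistically significant.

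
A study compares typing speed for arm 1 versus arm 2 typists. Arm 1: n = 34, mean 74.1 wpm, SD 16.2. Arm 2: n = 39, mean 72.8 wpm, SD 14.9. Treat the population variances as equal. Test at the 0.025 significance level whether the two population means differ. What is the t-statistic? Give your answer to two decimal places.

Let group 1 = arm 1, group 2 = arm 2. H0: μ_1 = μ_2; H1: μ_1 ≠ μ_2 (two-sample pooled-variance t-test, two-sided).
s_p² = [(34−1)·16.2² + (39−1)·14.9²]/(34+39−2) = 240.801
t = (74.1 − 72.8)/√[240.801·(1/34 + 1/39)] = 0.36
df = n₁ + n₂ − 2 = 71
Two-sided p-value ≈ 0.722
Since p ≈ 0.722 > α = 0.025, fail to reject H0; the data do not provide sufficient evidence against H0.

0.36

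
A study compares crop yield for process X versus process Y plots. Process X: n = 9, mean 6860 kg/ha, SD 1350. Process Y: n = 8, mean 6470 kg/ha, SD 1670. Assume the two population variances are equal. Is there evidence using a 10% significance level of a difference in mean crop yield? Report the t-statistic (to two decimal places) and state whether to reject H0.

t = 0.53; fail to reject H0

Let group 1 = process X, group 2 = process Y. H0: μ_1 = μ_2; H1: μ_1 ≠ μ_2 (two-sample pooled-variance t-test, two-sided).
s_p² = [(9−1)·1350² + (8−1)·1670²]/(9+8−2) = 2273490
t = (6860 − 6470)/√[2273490·(1/9 + 1/8)] = 0.53
df = n₁ + n₂ − 2 = 15
Two-sided p-value ≈ 0.6023
Since p ≈ 0.6023 > α = 0.1, fail to reject H0; the evidence is not statistically significant.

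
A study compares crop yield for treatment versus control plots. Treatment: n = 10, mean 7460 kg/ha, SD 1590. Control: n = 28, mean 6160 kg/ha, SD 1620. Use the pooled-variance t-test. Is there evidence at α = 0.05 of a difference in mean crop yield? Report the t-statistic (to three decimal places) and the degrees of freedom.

Let group 1 = treatment, group 2 = control. H0: μ_1 = μ_2; H1: μ_1 ≠ μ_2 (two-sample pooled-variance t-test, two-sided).
s_p² = [(10−1)·1590² + (28−1)·1620²]/(10+28−2) = 2600320
t = (7460 − 6160)/√[2600320·(1/10 + 1/28)] = 2.188
df = n₁ + n₂ − 2 = 36
Two-sided p-value ≈ 0.035
Since p ≈ 0.035 < α = 0.05, reject H0; the data support H1.

t = 2.188, df = 36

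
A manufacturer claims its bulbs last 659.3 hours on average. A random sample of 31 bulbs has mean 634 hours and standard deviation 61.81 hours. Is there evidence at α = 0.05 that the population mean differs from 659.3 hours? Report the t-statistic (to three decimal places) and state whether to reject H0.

t = -2.279; reject H0

H0: μ = 659.3; H1: μ ≠ 659.3 (one-sample t-test, two-sided).
t = (x̄ − μ₀)/(s/√n) = (634 − 659.3)/(61.81/√31) = -2.279
df = n − 1 = 30
Two-sided p-value ≈ 0.0300
Since p ≈ 0.0300 < α = 0.05, reject H0; the data support H1.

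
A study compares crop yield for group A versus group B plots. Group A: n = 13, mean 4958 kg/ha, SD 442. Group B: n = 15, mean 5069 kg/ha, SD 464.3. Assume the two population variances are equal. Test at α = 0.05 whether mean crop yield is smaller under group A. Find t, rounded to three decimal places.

Let group 1 = group A, group 2 = group B. H0: μ_1 = μ_2; H1: μ_1 < μ_2 (two-sample pooled-variance t-test, left-tailed).
s_p² = [(13−1)·442² + (15−1)·464.3²]/(13+15−2) = 206247
t = (4958 − 5069)/√[206247·(1/13 + 1/15)] = -0.645
df = n₁ + n₂ − 2 = 26
p-value = P(T ≤ -0.645) ≈ 0.262
Since p ≈ 0.262 > α = 0.05, fail to reject H0; the data do not provide sufficient evidence against H0.

-0.645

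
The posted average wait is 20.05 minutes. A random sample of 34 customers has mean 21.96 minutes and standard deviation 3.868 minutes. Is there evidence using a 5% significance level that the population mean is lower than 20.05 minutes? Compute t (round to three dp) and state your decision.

t = 2.879; fail to reject H0

H0: μ = 20.05; H1: μ < 20.05 (one-sample t-test, left-tailed).
t = (x̄ − μ₀)/(s/√n) = (21.96 − 20.05)/(3.868/√34) = 2.879
df = n − 1 = 33
p-value = P(T ≤ 2.879) ≈ 0.997
Since p ≈ 0.997 > α = 0.05, fail to reject H0; the data do not provide sufficient evidence against H0.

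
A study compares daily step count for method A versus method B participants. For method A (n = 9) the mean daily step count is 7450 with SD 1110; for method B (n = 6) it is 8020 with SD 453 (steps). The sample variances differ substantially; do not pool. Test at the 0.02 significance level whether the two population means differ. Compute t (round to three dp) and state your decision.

Let group 1 = method A, group 2 = method B. H0: μ_1 = μ_2; H1: μ_1 ≠ μ_2 (Welch's two-sample t-test, two-sided).
t = (x̄_1 − x̄_2)/√(s_1²/n_1 + s_2²/n_2) = (7450 − 8020)/√(1110²/9 + 453²/6) = -1.378
Welch–Satterthwaite df ≈ 11.36
Two-sided p-value ≈ 0.1947
Since p ≈ 0.1947 > α = 0.02, fail to reject H0; the data do not provide sufficient evidence against H0.

t = -1.378; fail to reject H0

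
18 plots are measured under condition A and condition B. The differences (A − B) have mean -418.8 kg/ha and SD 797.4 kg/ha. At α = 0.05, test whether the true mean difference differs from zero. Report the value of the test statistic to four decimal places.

-2.2283

H0: μ_d = 0; H1: μ_d ≠ 0 (paired t-test on the differences, two-sided).
t = d̄/(s_d/√n) = -418.8/(797.4/√18) = -2.2283
df = n − 1 = 17
Two-sided p-value ≈ 0.0397
Since p ≈ 0.0397 < α = 0.05, reject H0; the evidence is statistically significant.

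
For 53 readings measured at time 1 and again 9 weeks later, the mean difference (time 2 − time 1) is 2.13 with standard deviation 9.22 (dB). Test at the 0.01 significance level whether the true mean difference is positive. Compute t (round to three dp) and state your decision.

H0: μ_d = 0; H1: μ_d > 0 (paired t-test on the differences, right-tailed).
t = d̄/(s_d/√n) = 2.13/(9.22/√53) = 1.682
df = n − 1 = 52
p-value = P(T ≥ 1.682) ≈ 0.049
Since p ≈ 0.049 > α = 0.01, fail to reject H0; the data do not provide sufficient evidence against H0.

t = 1.682; fail to reject H0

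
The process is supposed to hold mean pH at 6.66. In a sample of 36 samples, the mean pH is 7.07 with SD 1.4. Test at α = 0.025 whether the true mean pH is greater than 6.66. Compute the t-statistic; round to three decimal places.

H0: μ = 6.66; H1: μ > 6.66 (one-sample t-test, right-tailed).
t = (x̄ − μ₀)/(s/√n) = (7.07 − 6.66)/(1.4/√36) = 1.757
df = n − 1 = 35
p-value = P(T ≥ 1.757) ≈ 0.0438
Since p ≈ 0.0438 > α = 0.025, fail to reject H0; the data do not provide sufficient evidence against H0.

1.757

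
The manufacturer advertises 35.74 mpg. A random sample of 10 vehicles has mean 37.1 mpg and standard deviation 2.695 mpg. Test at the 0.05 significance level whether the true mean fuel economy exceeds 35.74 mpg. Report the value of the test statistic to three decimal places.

1.596

H0: μ = 35.74; H1: μ > 35.74 (one-sample t-test, right-tailed).
t = (x̄ − μ₀)/(s/√n) = (37.1 − 35.74)/(2.695/√10) = 1.596
df = n − 1 = 9
p-value = P(T ≥ 1.596) ≈ 0.072
Since p ≈ 0.072 > α = 0.05, fail to reject H0; the data do not provide sufficient evidence against H0.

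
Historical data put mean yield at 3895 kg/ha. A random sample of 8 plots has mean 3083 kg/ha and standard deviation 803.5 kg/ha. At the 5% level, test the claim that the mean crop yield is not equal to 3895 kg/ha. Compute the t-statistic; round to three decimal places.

-2.858

H0: μ = 3895; H1: μ ≠ 3895 (one-sample t-test, two-sided).
t = (x̄ − μ₀)/(s/√n) = (3083 − 3895)/(803.5/√8) = -2.858
df = n − 1 = 7
Two-sided p-value ≈ 0.024
Since p ≈ 0.024 < α = 0.05, reject H0; the evidence is statistically significant.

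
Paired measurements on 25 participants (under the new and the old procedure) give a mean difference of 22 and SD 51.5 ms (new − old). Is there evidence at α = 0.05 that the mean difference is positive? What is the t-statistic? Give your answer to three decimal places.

2.136

H0: μ_d = 0; H1: μ_d > 0 (paired t-test on the differences, right-tailed).
t = d̄/(s_d/√n) = 22/(51.5/√25) = 2.136
df = n − 1 = 24
p-value = P(T ≥ 2.136) ≈ 0.0215
Since p ≈ 0.0215 < α = 0.05, reject H0; the evidence is statistically significant.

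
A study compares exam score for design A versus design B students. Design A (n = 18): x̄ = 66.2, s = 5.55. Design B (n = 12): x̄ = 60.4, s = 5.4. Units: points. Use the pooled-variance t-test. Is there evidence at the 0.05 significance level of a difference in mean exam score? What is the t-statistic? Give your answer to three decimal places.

Let group 1 = design A, group 2 = design B. H0: μ_1 = μ_2; H1: μ_1 ≠ μ_2 (two-sample pooled-variance t-test, two-sided).
s_p² = [(18−1)·5.55² + (12−1)·5.4²]/(18+12−2) = 30.1572
t = (66.2 − 60.4)/√[30.1572·(1/18 + 1/12)] = 2.834
df = n₁ + n₂ − 2 = 28
Two-sided p-value ≈ 0.0084
Since p ≈ 0.0084 < α = 0.05, reject H0; the evidence is statistically significant.

2.834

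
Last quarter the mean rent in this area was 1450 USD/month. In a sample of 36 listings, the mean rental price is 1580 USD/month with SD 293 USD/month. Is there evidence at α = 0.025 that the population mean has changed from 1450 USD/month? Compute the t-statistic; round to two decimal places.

2.66

H0: μ = 1450; H1: μ ≠ 1450 (one-sample t-test, two-sided).
t = (x̄ − μ₀)/(s/√n) = (1580 − 1450)/(293/√36) = 2.66
df = n − 1 = 35
Two-sided p-value ≈ 0.0116
Since p ≈ 0.0116 < α = 0.025, reject H0; the data support H1.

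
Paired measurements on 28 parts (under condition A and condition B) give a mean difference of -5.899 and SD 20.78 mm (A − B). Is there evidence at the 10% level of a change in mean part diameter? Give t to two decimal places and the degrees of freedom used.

t = -1.50, df = 27

H0: μ_d = 0; H1: μ_d ≠ 0 (paired t-test on the differences, two-sided).
t = d̄/(s_d/√n) = -5.899/(20.78/√28) = -1.50
df = n − 1 = 27
Two-sided p-value ≈ 0.1447
Since p ≈ 0.1447 > α = 0.1, fail to reject H0; the evidence is not statistically significant.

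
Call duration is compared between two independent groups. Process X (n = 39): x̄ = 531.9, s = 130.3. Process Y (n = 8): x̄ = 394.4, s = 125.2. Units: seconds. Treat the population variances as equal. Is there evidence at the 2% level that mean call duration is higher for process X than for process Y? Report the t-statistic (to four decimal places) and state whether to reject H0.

Let group 1 = process X, group 2 = process Y. H0: μ_1 = μ_2; H1: μ_1 > μ_2 (two-sample pooled-variance t-test, right-tailed).
s_p² = [(39−1)·130.3² + (8−1)·125.2²]/(39+8−2) = 16775.4
t = (531.9 − 394.4)/√[16775.4·(1/39 + 1/8)] = 2.7352
df = n₁ + n₂ − 2 = 45
p-value = P(T ≥ 2.7352) ≈ 0.0044
Since p ≈ 0.0044 < α = 0.02, reject H0; the data support H1.

t = 2.7352; reject H0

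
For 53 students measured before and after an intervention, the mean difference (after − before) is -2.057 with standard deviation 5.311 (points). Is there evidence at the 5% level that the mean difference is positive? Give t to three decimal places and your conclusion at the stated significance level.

t = -2.820; fail to reject H0

H0: μ_d = 0; H1: μ_d > 0 (paired t-test on the differences, right-tailed).
t = d̄/(s_d/√n) = -2.057/(5.311/√53) = -2.820
df = n − 1 = 52
p-value = P(T ≥ -2.820) ≈ 0.997
Since p ≈ 0.997 > α = 0.05, fail to reject H0; the data do not provide sufficient evidence against H0.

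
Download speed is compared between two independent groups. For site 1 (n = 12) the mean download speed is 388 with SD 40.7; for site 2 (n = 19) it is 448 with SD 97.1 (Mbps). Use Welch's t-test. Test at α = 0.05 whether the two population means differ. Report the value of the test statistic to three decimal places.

-2.382

Let group 1 = site 1, group 2 = site 2. H0: μ_1 = μ_2; H1: μ_1 ≠ μ_2 (Welch's two-sample t-test, two-sided).
t = (x̄_1 − x̄_2)/√(s_1²/n_1 + s_2²/n_2) = (388 − 448)/√(40.7²/12 + 97.1²/19) = -2.382
Welch–Satterthwaite df ≈ 26.10
Two-sided p-value ≈ 0.0248
Since p ≈ 0.0248 < α = 0.05, reject H0; the evidence is statistically significant.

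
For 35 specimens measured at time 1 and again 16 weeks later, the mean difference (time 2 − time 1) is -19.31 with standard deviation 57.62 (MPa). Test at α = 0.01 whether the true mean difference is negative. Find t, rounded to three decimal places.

-1.983

H0: μ_d = 0; H1: μ_d < 0 (paired t-test on the differences, left-tailed).
t = d̄/(s_d/√n) = -19.31/(57.62/√35) = -1.983
df = n − 1 = 34
p-value = P(T ≤ -1.983) ≈ 0.028
Since p ≈ 0.028 > α = 0.01, fail to reject H0; the data do not provide sufficient evidence against H0.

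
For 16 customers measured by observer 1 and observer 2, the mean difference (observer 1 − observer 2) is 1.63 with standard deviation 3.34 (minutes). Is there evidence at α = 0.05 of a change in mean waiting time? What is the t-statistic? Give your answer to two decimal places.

H0: μ_d = 0; H1: μ_d ≠ 0 (paired t-test on the differences, two-sided).
t = d̄/(s_d/√n) = 1.63/(3.34/√16) = 1.95
df = n − 1 = 15
Two-sided p-value ≈ 0.0699
Since p ≈ 0.0699 > α = 0.05, fail to reject H0; the evidence is not statistically significant.

1.95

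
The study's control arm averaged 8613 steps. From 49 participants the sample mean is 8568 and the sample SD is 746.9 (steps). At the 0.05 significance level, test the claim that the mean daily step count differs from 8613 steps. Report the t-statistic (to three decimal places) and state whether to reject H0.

t = -0.422; fail to reject H0

H0: μ = 8613; H1: μ ≠ 8613 (one-sample t-test, two-sided).
t = (x̄ − μ₀)/(s/√n) = (8568 − 8613)/(746.9/√49) = -0.422
df = n − 1 = 48
Two-sided p-value ≈ 0.6751
Since p ≈ 0.6751 > α = 0.05, fail to reject H0; the data do not provide sufficient evidence against H0.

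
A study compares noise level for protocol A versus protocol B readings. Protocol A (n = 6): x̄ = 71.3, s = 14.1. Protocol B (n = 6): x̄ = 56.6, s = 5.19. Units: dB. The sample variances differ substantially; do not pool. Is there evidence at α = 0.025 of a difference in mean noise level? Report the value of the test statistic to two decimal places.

2.40

Let group 1 = protocol A, group 2 = protocol B. H0: μ_1 = μ_2; H1: μ_1 ≠ μ_2 (Welch's two-sample t-test, two-sided).
t = (x̄_1 − x̄_2)/√(s_1²/n_1 + s_2²/n_2) = (71.3 − 56.6)/√(14.1²/6 + 5.19²/6) = 2.40
Welch–Satterthwaite df ≈ 6.33
Two-sided p-value ≈ 0.051
Since p ≈ 0.051 > α = 0.025, fail to reject H0; the evidence is not statistically significant.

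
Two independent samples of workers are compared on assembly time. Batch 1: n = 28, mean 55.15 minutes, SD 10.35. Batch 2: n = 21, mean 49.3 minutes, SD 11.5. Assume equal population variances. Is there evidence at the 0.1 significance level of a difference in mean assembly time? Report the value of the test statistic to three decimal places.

1.867

Let group 1 = batch 1, group 2 = batch 2. H0: μ_1 = μ_2; H1: μ_1 ≠ μ_2 (two-sample pooled-variance t-test, two-sided).
s_p² = [(28−1)·10.35² + (21−1)·11.5²]/(28+21−2) = 117.815
t = (55.15 − 49.3)/√[117.815·(1/28 + 1/21)] = 1.867
df = n₁ + n₂ − 2 = 47
Two-sided p-value ≈ 0.0681
Since p ≈ 0.0681 < α = 0.1, reject H0; the evidence is statistically significant.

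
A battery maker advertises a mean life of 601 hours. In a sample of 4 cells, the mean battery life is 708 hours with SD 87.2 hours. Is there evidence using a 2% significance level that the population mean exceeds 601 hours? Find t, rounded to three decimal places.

2.454

H0: μ = 601; H1: μ > 601 (one-sample t-test, right-tailed).
t = (x̄ − μ₀)/(s/√n) = (708 − 601)/(87.2/√4) = 2.454
df = n − 1 = 3
p-value = P(T ≥ 2.454) ≈ 0.0457
Since p ≈ 0.0457 > α = 0.02, fail to reject H0; the data do not provide sufficient evidence against H0.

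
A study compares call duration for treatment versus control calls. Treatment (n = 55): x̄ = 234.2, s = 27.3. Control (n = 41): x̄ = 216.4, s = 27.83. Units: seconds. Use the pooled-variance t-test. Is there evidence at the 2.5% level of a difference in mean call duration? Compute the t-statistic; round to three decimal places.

3.134

Let group 1 = treatment, group 2 = control. H0: μ_1 = μ_2; H1: μ_1 ≠ μ_2 (two-sample pooled-variance t-test, two-sided).
s_p² = [(55−1)·27.3² + (41−1)·27.83²]/(55+41−2) = 757.724
t = (234.2 − 216.4)/√[757.724·(1/55 + 1/41)] = 3.134
df = n₁ + n₂ − 2 = 94
Two-sided p-value ≈ 0.002
Since p ≈ 0.002 < α = 0.025, reject H0; the evidence is statistically significant.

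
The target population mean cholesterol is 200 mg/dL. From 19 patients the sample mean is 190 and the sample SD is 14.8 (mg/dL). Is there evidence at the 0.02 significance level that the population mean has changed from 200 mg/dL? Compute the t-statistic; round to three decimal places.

-2.945

H0: μ = 200; H1: μ ≠ 200 (one-sample t-test, two-sided).
t = (x̄ − μ₀)/(s/√n) = (190 − 200)/(14.8/√19) = -2.945
df = n − 1 = 18
Two-sided p-value ≈ 0.0087
Since p ≈ 0.0087 < α = 0.02, reject H0; the evidence is statistically significant.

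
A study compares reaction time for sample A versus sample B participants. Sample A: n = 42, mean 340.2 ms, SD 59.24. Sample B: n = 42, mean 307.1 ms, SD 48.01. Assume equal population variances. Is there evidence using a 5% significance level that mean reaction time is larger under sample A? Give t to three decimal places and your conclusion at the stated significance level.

Let group 1 = sample A, group 2 = sample B. H0: μ_1 = μ_2; H1: μ_1 > μ_2 (two-sample pooled-variance t-test, right-tailed).
s_p² = [(42−1)·59.24² + (42−1)·48.01²]/(42+42−2) = 2907.17
t = (340.2 − 307.1)/√[2907.17·(1/42 + 1/42)] = 2.813
df = n₁ + n₂ − 2 = 82
p-value = P(T ≥ 2.813) ≈ 0.003
Since p ≈ 0.003 < α = 0.05, reject H0; the data support H1.

t = 2.813; reject H0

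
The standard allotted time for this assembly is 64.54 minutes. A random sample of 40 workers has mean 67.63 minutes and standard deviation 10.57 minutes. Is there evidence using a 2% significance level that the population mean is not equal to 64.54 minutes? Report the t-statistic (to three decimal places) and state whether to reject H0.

t = 1.849; fail to reject H0

H0: μ = 64.54; H1: μ ≠ 64.54 (one-sample t-test, two-sided).
t = (x̄ − μ₀)/(s/√n) = (67.63 − 64.54)/(10.57/√40) = 1.849
df = n − 1 = 39
Two-sided p-value ≈ 0.0721
Since p ≈ 0.0721 > α = 0.02, fail to reject H0; the evidence is not statistically significant.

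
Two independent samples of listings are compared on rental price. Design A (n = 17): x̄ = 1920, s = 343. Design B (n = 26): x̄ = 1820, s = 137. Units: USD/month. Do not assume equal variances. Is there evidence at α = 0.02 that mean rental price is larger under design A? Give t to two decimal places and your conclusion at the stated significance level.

Let group 1 = design A, group 2 = design B. H0: μ_1 = μ_2; H1: μ_1 > μ_2 (Welch's two-sample t-test, right-tailed).
t = (x̄_1 − x̄_2)/√(s_1²/n_1 + s_2²/n_2) = (1920 − 1820)/√(343²/17 + 137²/26) = 1.14
Welch–Satterthwaite df ≈ 19.38
p-value = P(T ≥ 1.14) ≈ 0.1333
Since p ≈ 0.1333 > α = 0.02, fail to reject H0; the evidence is not statistically significant.

t = 1.14; fail to reject H0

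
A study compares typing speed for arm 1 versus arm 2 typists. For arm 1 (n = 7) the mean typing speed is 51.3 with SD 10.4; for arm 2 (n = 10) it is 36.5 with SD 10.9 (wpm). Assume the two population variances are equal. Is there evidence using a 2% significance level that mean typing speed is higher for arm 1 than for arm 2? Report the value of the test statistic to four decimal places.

Let group 1 = arm 1, group 2 = arm 2. H0: μ_1 = μ_2; H1: μ_1 > μ_2 (two-sample pooled-variance t-test, right-tailed).
s_p² = [(7−1)·10.4² + (10−1)·10.9²]/(7+10−2) = 114.55
t = (51.3 − 36.5)/√[114.55·(1/7 + 1/10)] = 2.8060
df = n₁ + n₂ − 2 = 15
p-value = P(T ≥ 2.8060) ≈ 0.007
Since p ≈ 0.007 < α = 0.02, reject H0; the evidence is statistically significant.

2.8060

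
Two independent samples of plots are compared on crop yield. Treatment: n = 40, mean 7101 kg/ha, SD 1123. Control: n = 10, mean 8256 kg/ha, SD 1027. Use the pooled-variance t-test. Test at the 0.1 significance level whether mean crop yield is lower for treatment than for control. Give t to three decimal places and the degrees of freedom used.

Let group 1 = treatment, group 2 = control. H0: μ_1 = μ_2; H1: μ_1 < μ_2 (two-sample pooled-variance t-test, left-tailed).
s_p² = [(40−1)·1123² + (10−1)·1027²]/(40+10−2) = 1222430
t = (7101 − 8256)/√[1222430·(1/40 + 1/10)] = -2.955
df = n₁ + n₂ − 2 = 48
p-value = P(T ≤ -2.955) ≈ 0.0024
Since p ≈ 0.0024 < α = 0.1, reject H0; the evidence is statistically significant.

t = -2.955, df = 48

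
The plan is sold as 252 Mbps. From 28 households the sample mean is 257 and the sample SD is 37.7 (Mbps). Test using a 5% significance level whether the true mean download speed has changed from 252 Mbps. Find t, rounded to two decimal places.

0.70

H0: μ = 252; H1: μ ≠ 252 (one-sample t-test, two-sided).
t = (x̄ − μ₀)/(s/√n) = (257 − 252)/(37.7/√28) = 0.70
df = n − 1 = 27
Two-sided p-value ≈ 0.4888
Since p ≈ 0.4888 > α = 0.05, fail to reject H0; the evidence is not statistically significant.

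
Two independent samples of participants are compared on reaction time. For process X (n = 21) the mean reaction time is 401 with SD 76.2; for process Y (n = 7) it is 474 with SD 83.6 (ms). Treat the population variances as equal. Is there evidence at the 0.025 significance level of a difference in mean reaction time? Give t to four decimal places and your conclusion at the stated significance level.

t = -2.1452; fail to reject H0

Let group 1 = process X, group 2 = process Y. H0: μ_1 = μ_2; H1: μ_1 ≠ μ_2 (two-sample pooled-variance t-test, two-sided).
s_p² = [(21−1)·76.2² + (7−1)·83.6²]/(21+7−2) = 6079.33
t = (401 − 474)/√[6079.33·(1/21 + 1/7)] = -2.1452
df = n₁ + n₂ − 2 = 26
Two-sided p-value ≈ 0.041
Since p ≈ 0.041 > α = 0.025, fail to reject H0; the data do not provide sufficient evidence against H0.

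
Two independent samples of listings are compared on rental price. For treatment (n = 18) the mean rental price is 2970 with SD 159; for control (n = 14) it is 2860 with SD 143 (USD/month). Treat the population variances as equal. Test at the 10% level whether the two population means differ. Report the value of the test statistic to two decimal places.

Let group 1 = treatment, group 2 = control. H0: μ_1 = μ_2; H1: μ_1 ≠ μ_2 (two-sample pooled-variance t-test, two-sided).
s_p² = [(18−1)·159² + (14−1)·143²]/(18+14−2) = 23187.1
t = (2970 − 2860)/√[23187.1·(1/18 + 1/14)] = 2.03
df = n₁ + n₂ − 2 = 30
Two-sided p-value ≈ 0.0516
Since p ≈ 0.0516 < α = 0.1, reject H0; the data support H1.

2.03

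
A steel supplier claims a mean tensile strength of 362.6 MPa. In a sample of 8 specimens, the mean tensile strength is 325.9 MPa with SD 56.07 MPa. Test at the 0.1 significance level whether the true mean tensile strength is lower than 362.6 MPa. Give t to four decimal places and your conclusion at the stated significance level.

t = -1.8513; reject H0

H0: μ = 362.6; H1: μ < 362.6 (one-sample t-test, left-tailed).
t = (x̄ − μ₀)/(s/√n) = (325.9 − 362.6)/(56.07/√8) = -1.8513
df = n − 1 = 7
p-value = P(T ≤ -1.8513) ≈ 0.0533
Since p ≈ 0.0533 < α = 0.1, reject H0; the evidence is statistically significant.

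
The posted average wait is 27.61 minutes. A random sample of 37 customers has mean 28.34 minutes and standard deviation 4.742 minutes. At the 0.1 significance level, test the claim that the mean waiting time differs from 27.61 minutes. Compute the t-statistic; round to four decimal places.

0.9364

H0: μ = 27.61; H1: μ ≠ 27.61 (one-sample t-test, two-sided).
t = (x̄ − μ₀)/(s/√n) = (28.34 − 27.61)/(4.742/√37) = 0.9364
df = n − 1 = 36
Two-sided p-value ≈ 0.355
Since p ≈ 0.355 > α = 0.1, fail to reject H0; the data do not provide sufficient evidence against H0.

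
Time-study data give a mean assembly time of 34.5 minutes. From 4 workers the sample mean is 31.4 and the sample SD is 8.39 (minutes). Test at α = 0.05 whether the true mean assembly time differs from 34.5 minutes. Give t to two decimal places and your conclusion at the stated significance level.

t = -0.74; fail to reject H0

H0: μ = 34.5; H1: μ ≠ 34.5 (one-sample t-test, two-sided).
t = (x̄ − μ₀)/(s/√n) = (31.4 − 34.5)/(8.39/√4) = -0.74
df = n − 1 = 3
Two-sided p-value ≈ 0.513
Since p ≈ 0.513 > α = 0.05, fail to reject H0; the data do not provide sufficient evidence against H0.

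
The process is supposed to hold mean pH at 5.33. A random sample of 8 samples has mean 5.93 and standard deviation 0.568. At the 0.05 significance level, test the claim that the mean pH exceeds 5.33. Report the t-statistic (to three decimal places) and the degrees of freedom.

H0: μ = 5.33; H1: μ > 5.33 (one-sample t-test, right-tailed).
t = (x̄ − μ₀)/(s/√n) = (5.93 − 5.33)/(0.568/√8) = 2.988
df = n − 1 = 7
p-value = P(T ≥ 2.988) ≈ 0.0101
Since p ≈ 0.0101 < α = 0.05, reject H0; the evidence is statistically significant.

t = 2.988, df = 7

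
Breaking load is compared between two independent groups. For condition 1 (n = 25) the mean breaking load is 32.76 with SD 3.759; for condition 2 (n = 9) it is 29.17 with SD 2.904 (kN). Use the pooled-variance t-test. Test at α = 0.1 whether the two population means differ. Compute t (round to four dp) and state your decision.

t = 2.5909; reject H0

Let group 1 = condition 1, group 2 = condition 2. H0: μ_1 = μ_2; H1: μ_1 ≠ μ_2 (two-sample pooled-variance t-test, two-sided).
s_p² = [(25−1)·3.759² + (9−1)·2.904²]/(25+9−2) = 12.7059
t = (32.76 − 29.17)/√[12.7059·(1/25 + 1/9)] = 2.5909
df = n₁ + n₂ − 2 = 32
Two-sided p-value ≈ 0.0143
Since p ≈ 0.0143 < α = 0.1, reject H0; the evidence is statistically significant.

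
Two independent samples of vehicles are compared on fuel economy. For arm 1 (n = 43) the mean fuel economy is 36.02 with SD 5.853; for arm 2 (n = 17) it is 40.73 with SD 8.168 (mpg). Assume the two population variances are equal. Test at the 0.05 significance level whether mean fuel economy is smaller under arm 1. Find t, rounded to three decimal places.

-2.501

Let group 1 = arm 1, group 2 = arm 2. H0: μ_1 = μ_2; H1: μ_1 < μ_2 (two-sample pooled-variance t-test, left-tailed).
s_p² = [(43−1)·5.853² + (17−1)·8.168²]/(43+17−2) = 43.2117
t = (36.02 − 40.73)/√[43.2117·(1/43 + 1/17)] = -2.501
df = n₁ + n₂ − 2 = 58
p-value = P(T ≤ -2.501) ≈ 0.0076
Since p ≈ 0.0076 < α = 0.05, reject H0; the evidence is statistically significant.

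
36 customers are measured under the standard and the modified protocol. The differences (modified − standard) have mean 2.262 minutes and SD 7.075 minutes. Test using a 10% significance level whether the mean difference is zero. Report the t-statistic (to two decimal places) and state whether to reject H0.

H0: μ_d = 0; H1: μ_d ≠ 0 (paired t-test on the differences, two-sided).
t = d̄/(s_d/√n) = 2.262/(7.075/√36) = 1.92
df = n − 1 = 35
Two-sided p-value ≈ 0.063
Since p ≈ 0.063 < α = 0.1, reject H0; the data support H1.

t = 1.92; reject H0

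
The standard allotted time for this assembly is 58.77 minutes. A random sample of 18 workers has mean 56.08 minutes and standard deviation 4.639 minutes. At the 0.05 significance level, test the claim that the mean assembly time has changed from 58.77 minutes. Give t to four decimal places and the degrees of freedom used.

t = -2.4602, df = 17

H0: μ = 58.77; H1: μ ≠ 58.77 (one-sample t-test, two-sided).
t = (x̄ − μ₀)/(s/√n) = (56.08 − 58.77)/(4.639/√18) = -2.4602
df = n − 1 = 17
Two-sided p-value ≈ 0.025
Since p ≈ 0.025 < α = 0.05, reject H0; the evidence is statistically significant.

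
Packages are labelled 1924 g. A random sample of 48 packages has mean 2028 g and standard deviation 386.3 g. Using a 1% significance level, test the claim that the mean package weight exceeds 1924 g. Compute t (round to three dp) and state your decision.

t = 1.865; fail to reject H0

H0: μ = 1924; H1: μ > 1924 (one-sample t-test, right-tailed).
t = (x̄ − μ₀)/(s/√n) = (2028 − 1924)/(386.3/√48) = 1.865
df = n − 1 = 47
p-value = P(T ≥ 1.865) ≈ 0.0342
Since p ≈ 0.0342 > α = 0.01, fail to reject H0; the data do not provide sufficient evidence against H0.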